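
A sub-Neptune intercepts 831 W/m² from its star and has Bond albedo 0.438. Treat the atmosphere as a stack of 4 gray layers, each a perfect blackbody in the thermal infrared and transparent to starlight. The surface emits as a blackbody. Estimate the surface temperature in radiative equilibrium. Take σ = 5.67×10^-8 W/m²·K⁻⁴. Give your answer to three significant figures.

319 K

The effective emission temperature is T_e = [S(1−α)/(4σ)]^¼ = 213.0 K.
For an N-layer opaque stack, T_s⁴ = (N+1)T_e⁴, hence T_s = (5)^(1/4)×213.0 K = 318.5 K.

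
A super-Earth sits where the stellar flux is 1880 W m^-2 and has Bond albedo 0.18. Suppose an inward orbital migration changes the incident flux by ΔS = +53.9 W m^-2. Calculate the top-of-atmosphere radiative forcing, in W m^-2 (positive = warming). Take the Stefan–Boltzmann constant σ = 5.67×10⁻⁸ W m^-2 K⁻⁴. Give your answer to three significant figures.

TOA radiative forcing: ΔF = (1−α)ΔS/4 = 0.82·(+53.9)/4 = 11.05 W m^-2.

11.0 W m^-2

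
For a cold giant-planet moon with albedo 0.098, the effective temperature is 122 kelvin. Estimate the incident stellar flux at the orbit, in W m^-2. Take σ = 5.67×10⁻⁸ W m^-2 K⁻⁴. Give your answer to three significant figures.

From S(1−α)/4 = σT⁴: S = 4σT⁴/(1−α).
The emitted flux is σT⁴ = 12.56 W m^-2.
S = 4·12.56/0.902 = 55.70 W m^-2.

55.7 W m^-2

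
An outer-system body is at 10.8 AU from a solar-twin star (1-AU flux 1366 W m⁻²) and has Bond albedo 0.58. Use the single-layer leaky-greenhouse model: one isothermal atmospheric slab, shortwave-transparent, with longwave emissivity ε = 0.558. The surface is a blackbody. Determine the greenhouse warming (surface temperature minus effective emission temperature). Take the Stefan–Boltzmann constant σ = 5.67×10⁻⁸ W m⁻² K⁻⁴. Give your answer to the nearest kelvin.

6 kelvin

Irradiance scales as 1/d², so S = 1366 W m⁻² × (1/10.8)² = 11.71 W m⁻².
Effective emission temperature (TOA balance): σT_e⁴ = S(1−α)/4 = 1.230 W m⁻² → T_e = 68.24 K.
Surface balance with a leaky layer gives σT_s⁴ = σT_e⁴·2/(2−ε), so T_s = T_e·[2/(2−0.558)]^(1/4) = 74.06 K.
The atmosphere warms the surface by 5.815 K.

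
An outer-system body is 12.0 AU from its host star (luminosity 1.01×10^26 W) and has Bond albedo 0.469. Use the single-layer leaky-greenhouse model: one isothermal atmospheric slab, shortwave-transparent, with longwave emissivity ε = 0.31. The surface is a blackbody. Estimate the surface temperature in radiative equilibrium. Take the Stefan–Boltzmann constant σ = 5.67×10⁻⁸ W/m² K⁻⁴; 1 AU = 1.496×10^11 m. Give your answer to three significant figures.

51.3 K

d = 12.0 × 1.496×10^11 m = 1.795×10^12 m.
Spreading L over a sphere of radius d: S = 1.01×10^26/(4π·1.80×10^12²) = 2.494 W/m².
The planet radiates to space at T_e = [S(1−α)/(4σ)]^(1/4) = 49.16 K.
Surface balance with a leaky layer gives σT_s⁴ = σT_e⁴·2/(2−ε), so T_s = T_e·[2/(2−0.31)]^(1/4) = 51.27 K.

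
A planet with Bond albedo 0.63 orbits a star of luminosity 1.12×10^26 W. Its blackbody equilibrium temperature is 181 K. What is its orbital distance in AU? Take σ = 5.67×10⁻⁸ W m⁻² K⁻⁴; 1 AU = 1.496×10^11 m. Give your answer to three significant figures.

0.778 AU

Required flux: S = 4σT⁴/(1−α) = 657.9 W m⁻².
S = L/(4πd²) → d = √(L/4πS) = √(1.12×10^26/(4π·657.9)) = 1.164×10^11 m = 0.7780 AU.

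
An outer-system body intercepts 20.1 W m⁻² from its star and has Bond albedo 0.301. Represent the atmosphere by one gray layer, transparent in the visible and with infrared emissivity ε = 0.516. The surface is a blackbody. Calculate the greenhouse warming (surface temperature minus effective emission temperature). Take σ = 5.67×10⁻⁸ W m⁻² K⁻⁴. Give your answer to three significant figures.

The planet radiates to space at T_e = [S(1−α)/(4σ)]^(1/4) = 88.72 K.
The surface balance (absorbed SW + ε·downward IR = σT_s⁴) with T_a⁴ = T_s⁴/2 reduces to T_s = T_e·[2/(2−ε)]^¼ = 95.59 K.
Greenhouse warming: T_s − T_e = 6.872 K.

6.87 kelvin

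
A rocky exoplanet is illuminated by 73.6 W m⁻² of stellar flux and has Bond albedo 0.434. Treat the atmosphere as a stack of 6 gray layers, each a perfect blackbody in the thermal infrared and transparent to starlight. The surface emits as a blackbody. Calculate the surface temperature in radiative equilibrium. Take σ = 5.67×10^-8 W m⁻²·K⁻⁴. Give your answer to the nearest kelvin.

OLR = S(1−α)/4 = 10.41 W m⁻²; the top layer radiates at T_e = 116.4 K.
For an N-layer opaque stack, T_s⁴ = (N+1)T_e⁴, hence T_s = (7)^(1/4)×116.4 K = 189.4 K.

189 kelvin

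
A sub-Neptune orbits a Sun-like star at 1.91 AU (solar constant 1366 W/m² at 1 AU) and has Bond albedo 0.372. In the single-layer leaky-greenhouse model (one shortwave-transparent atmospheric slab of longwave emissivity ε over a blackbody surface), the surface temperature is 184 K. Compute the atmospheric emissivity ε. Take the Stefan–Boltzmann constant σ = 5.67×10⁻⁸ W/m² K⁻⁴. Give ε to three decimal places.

0.191

Flux at the orbit: S = 1366/(1.91)² = 374.4 W/m².
TOA balance gives T_e = 179.4 K.
Inverting T_s⁴ = 2T_e⁴/(2−ε): (T_e/T_s)⁴ = 0.9045, so ε = 2(1 − 0.9045) = 0.1909.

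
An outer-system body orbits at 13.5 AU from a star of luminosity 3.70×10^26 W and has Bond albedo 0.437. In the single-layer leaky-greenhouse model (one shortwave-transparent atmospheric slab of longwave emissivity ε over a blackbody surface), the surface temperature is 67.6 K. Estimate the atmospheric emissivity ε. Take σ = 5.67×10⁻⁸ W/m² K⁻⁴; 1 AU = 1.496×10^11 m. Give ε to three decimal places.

d = 13.5 × 1.496×10^11 m = 2.020×10^12 m.
Flux at the orbit: S = L/(4πd²) = 3.70×10^26/(4π·(2.02×10^12)²) = 7.219 W/m².
First, T_e = [7.219·(1−0.437)/(4σ)]^(1/4) = 65.06 K.
Since (2−ε)/2 = (T_e/T_s)⁴ = 0.8581, ε = 0.2838.

0.284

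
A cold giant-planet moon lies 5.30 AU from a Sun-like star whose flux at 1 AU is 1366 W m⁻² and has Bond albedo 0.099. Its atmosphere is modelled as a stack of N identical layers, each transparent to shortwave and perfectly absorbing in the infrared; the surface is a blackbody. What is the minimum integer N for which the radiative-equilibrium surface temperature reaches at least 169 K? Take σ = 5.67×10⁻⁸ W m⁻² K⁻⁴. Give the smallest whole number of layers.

4

Flux at the orbit: S = 1366/(5.30)² = 48.63 W m⁻².
The effective emission temperature is T_e = [S(1−α)/(4σ)]^¼ = 117.9 K.
Need (N+1)T_e⁴ ≥ T_s⁴, i.e. N+1 ≥ (169/117.9)⁴ = 4.222.
Rounding up, N = 4.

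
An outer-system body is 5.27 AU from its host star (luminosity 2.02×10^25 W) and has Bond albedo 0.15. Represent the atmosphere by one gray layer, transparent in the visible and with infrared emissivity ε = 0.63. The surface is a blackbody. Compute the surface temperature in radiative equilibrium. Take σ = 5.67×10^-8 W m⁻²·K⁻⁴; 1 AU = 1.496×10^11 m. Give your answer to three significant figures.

d = 5.27 × 1.496×10^11 m = 7.884×10^11 m.
Spreading L over a sphere of radius d: S = 2.02×10^25/(4π·7.88×10^11²) = 2.586 W m⁻².
Effective emission temperature (TOA balance): σT_e⁴ = S(1−α)/4 = 0.5496 W m⁻² → T_e = 55.80 K.
Surface balance with a leaky layer gives σT_s⁴ = σT_e⁴·2/(2−ε), so T_s = T_e·[2/(2−0.63)]^(1/4) = 61.33 K.

61.3 K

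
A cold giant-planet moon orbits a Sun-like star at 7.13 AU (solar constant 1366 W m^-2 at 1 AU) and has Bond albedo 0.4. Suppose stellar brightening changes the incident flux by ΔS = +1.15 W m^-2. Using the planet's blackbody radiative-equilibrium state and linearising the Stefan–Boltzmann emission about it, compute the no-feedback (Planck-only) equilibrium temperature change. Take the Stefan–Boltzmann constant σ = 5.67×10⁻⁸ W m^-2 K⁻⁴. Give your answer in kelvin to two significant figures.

0.98 kelvin

Flux at the orbit: S = 1366/(7.13)² = 26.87 W m^-2.
The baseline emission temperature is T_e = 91.82 K.
Only a fraction (1−α) is absorbed and it's spread over 4πR², so ΔF = (1−α)ΔS/4 = 0.1725 W m^-2.
The Planck feedback parameter is 4σT_e³ = 0.1756 W m^-2/K.
ΔT₀ = ΔF/λ_P = 0.1725/0.1756 = 0.982 K.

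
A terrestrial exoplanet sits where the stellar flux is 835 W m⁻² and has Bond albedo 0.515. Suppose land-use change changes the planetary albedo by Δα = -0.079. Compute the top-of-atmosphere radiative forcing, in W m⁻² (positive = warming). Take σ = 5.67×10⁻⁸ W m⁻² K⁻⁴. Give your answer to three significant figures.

The change in absorbed flux is Δ[S(1−α)/4] = −SΔα/4 = 16.49 W m⁻².

16.5 W m⁻²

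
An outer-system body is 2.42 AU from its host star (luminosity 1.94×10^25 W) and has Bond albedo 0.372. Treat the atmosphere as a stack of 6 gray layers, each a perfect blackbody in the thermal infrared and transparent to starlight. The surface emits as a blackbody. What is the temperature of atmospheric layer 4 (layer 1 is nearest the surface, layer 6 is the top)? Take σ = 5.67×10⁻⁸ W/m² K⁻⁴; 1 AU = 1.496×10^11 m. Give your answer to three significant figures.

d = 2.42 × 1.496×10^11 m = 3.620×10^11 m.
S = L/(4πd²) = 11.78 W/m².
The effective emission temperature is T_e = [S(1−α)/(4σ)]^¼ = 75.57 K.
Each opaque layer satisfies 2T_j⁴ = T_{j−1}⁴ + T_{j+1}⁴, giving T_k⁴ = (N+1−k)T_e⁴.
T_4 = (3)^(1/4)·75.57 = 99.46 K.

99.5 K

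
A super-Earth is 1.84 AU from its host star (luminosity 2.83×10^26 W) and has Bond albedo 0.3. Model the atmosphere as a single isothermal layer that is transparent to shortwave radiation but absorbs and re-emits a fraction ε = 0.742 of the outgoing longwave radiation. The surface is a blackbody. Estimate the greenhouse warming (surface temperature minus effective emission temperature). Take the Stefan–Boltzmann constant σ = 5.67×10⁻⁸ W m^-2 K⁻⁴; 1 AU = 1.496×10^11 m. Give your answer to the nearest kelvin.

d = 1.84 × 1.496×10^11 m = 2.753×10^11 m.
Spreading L over a sphere of radius d: S = 2.83×10^26/(4π·2.75×10^11²) = 297.2 W m^-2.
At the top of the atmosphere, σT_e⁴ = S(1−α)/4 = 52.01 W m^-2, giving T_e = 174.0 K.
For a single slab of emissivity ε, T_s⁴ = 2T_e⁴/(2−ε); thus T_s = 174.0·(1.59)^(1/4) = 195.4 K.
T_s − T_e = 195.4 − 174.0 = 21.39 K.

21 kelvin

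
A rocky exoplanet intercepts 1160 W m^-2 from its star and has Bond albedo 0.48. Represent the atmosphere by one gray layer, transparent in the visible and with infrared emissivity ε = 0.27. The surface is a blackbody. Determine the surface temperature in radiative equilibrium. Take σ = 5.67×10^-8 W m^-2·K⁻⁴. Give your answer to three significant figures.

235 kelvin

At the top of the atmosphere, σT_e⁴ = S(1−α)/4 = 150.8 W m^-2, giving T_e = 227.1 K.
For a single slab of emissivity ε, T_s⁴ = 2T_e⁴/(2−ε); thus T_s = 227.1·(1.156)^(1/4) = 235.5 K.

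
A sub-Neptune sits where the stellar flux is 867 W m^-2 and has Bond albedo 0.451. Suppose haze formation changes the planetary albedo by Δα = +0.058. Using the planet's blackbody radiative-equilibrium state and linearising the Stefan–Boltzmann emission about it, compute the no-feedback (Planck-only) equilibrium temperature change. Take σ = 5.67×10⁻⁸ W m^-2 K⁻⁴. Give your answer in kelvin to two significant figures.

Unperturbed T_e = [867.0·(1−0.451)/(4σ)]^¼ = 214.0 K.
TOA radiative forcing: ΔF = −S·Δα/4 = −867.0·(+0.058)/4 = -12.57 W m^-2.
Linearising σT⁴ gives d(σT⁴)/dT = 4σT_e³ = 2.224 W m^-2 per K.
So ΔT₀ = -12.57/2.224 = -5.65 K.

-5.7 kelvin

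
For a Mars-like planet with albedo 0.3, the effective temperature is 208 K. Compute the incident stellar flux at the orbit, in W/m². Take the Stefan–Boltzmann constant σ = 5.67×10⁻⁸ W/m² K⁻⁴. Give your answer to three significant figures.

606 W/m²

Invert the energy balance for S: S = 4σT⁴/(1−α).
σT⁴ = 5.67×10⁻⁸·(208)⁴ = 106.1 W/m².
S = 4·106.1/0.7 = 606.5 W/m².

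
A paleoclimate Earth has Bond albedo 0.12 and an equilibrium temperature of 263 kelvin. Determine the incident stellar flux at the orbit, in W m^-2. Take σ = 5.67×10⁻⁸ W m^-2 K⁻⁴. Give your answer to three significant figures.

Invert the energy balance for S: S = 4σT⁴/(1−α).
σT⁴ = 5.67×10⁻⁸·(263)⁴ = 271.3 W m^-2.
S = 4·271.3/0.88 = 1233 W m^-2.

1230 W m^-2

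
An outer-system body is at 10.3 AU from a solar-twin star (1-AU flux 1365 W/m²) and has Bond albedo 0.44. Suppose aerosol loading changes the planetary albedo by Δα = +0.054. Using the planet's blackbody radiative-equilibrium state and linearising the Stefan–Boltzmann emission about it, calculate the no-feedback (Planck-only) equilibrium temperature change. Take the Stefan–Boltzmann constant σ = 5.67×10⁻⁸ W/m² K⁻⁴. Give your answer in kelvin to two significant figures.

Irradiance scales as 1/d², so S = 1365 W/m² × (1/10.3)² = 12.87 W/m².
The baseline emission temperature is T_e = 75.08 K.
ΔF = −(S/4)Δα = −(12.87/4)×(+0.054) = -0.1737 W/m².
Linearising σT⁴ gives d(σT⁴)/dT = 4σT_e³ = 0.09597 W/m² per K.
Hence the no-feedback warming is ΔF/(4σT_e³) = -1.81 K.

-1.8 kelvin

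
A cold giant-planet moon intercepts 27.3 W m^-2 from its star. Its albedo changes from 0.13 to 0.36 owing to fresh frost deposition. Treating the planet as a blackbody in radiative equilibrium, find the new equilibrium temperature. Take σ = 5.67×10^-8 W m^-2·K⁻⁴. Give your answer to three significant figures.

93.7 K

New equilibrium: T₂ = [(1−0.36)·27.30/(4σ)]^(1/4) = 93.69 K.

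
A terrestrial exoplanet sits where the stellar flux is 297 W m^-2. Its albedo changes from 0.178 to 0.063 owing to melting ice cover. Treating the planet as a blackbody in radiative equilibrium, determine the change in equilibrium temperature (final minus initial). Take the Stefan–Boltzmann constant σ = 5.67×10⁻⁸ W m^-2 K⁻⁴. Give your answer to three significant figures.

6.03 K

Initial: T₁ = [S(1−0.178)/(4σ)]^(1/4) = 181.1 K.
With α = 0.063, T₂ = 187.2 K.
Change: 187.2 − 181.1 = 6.028 K.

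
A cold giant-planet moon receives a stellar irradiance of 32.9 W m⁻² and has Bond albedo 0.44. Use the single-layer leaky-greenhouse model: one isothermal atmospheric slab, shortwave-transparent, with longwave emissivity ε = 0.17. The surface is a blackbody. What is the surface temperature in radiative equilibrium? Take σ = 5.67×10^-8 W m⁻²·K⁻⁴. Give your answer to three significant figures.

At the top of the atmosphere, σT_e⁴ = S(1−α)/4 = 4.606 W m⁻², giving T_e = 94.94 K.
For a single slab of emissivity ε, T_s⁴ = 2T_e⁴/(2−ε); thus T_s = 94.94·(1.093)^(1/4) = 97.07 K.

97.1 K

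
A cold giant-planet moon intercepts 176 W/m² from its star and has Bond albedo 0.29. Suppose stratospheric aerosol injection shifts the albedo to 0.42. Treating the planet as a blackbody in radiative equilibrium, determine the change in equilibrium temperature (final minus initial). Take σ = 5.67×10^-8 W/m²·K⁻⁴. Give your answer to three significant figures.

Before: T₁ = [176.0·0.71/(4σ)]^(1/4) = 153.2 K.
After:  T₂ = [176.0·0.58/(4σ)]^(1/4) = 145.7 K.
Change: 145.7 − 153.2 = -7.554 K.

-7.55 kelvin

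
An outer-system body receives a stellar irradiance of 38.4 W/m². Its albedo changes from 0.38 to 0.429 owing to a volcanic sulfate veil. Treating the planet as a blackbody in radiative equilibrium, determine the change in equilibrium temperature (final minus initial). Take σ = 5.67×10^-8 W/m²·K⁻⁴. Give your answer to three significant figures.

-2.06 K

Before: T₁ = [38.40·0.62/(4σ)]^(1/4) = 101.2 K.
After:  T₂ = [38.40·0.571/(4σ)]^(1/4) = 99.16 K.
ΔT = T₂ − T₁ = -2.062 K.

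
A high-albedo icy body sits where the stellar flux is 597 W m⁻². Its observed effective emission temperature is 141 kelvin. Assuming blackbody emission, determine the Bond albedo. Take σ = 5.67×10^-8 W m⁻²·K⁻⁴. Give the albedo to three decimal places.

0.850

From σT⁴ = S(1−α)/4 we invert for α: 1−α = 4σT⁴/S.
4σT⁴ = 4·5.67×10⁻⁸·(141)⁴ = 89.64 W m⁻².
1−α = 89.64/597.0 = 0.1502, so α = 0.8498.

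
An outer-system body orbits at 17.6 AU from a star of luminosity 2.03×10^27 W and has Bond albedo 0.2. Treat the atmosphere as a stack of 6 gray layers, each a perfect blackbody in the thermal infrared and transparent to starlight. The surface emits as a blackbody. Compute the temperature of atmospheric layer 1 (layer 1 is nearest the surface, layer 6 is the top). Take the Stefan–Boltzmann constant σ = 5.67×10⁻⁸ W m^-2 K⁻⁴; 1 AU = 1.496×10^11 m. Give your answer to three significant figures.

149 K

d = 17.6 × 1.496×10^11 m = 2.633×10^12 m.
S = L/(4πd²) = 23.30 W m^-2.
OLR = S(1−α)/4 = 4.660 W m^-2; the top layer radiates at T_e = 95.22 K.
In the N-layer model, layer k (counted from the surface) has T_k = (N+1−k)^(1/4)·T_e.
With k = 1: T_1 = (6+1−1)^¼·95.22 K = 149.0 K.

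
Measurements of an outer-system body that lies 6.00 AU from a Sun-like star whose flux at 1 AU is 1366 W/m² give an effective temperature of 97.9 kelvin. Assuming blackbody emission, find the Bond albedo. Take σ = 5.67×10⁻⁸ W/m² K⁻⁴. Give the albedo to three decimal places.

0.451

Flux at the orbit: S = 1366/(6.00)² = 37.94 W/m².
Rearranging the radiative balance, α = 1 − 4σT⁴/S.
4σT⁴ = 4·5.67×10⁻⁸·(97.9)⁴ = 20.83 W/m².
Hence α = 1 − 20.83/37.94 = 0.4509.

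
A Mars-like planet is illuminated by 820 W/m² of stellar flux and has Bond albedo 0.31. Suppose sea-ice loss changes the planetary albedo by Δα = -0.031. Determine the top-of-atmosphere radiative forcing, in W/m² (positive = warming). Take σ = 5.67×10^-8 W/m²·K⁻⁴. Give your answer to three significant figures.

The change in absorbed flux is Δ[S(1−α)/4] = −SΔα/4 = 6.355 W/m².

6.35 W/m²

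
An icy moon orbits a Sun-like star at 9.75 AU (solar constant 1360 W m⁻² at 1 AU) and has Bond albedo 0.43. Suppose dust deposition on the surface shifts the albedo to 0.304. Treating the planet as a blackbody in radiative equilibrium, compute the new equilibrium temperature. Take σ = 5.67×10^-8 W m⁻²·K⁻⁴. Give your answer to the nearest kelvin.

81 kelvin

Irradiance scales as 1/d², so S = 1360 W m⁻² × (1/9.75)² = 14.31 W m⁻².
With the new albedo, S(1−α₂)/4 = 2.489 W m⁻², so T₂ = 81.40 K.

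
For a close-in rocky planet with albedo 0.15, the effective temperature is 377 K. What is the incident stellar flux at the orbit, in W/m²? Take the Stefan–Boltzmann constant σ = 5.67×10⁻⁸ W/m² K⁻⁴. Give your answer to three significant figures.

From S(1−α)/4 = σT⁴: S = 4σT⁴/(1−α).
The emitted flux is σT⁴ = 1145 W/m².
So S = 4×1145/(1−0.15) = 5390 W/m².

5390 W/m²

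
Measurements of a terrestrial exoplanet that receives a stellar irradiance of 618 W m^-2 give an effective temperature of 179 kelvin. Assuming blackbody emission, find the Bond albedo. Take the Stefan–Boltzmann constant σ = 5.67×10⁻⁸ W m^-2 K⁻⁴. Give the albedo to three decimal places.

0.623

From σT⁴ = S(1−α)/4 we invert for α: 1−α = 4σT⁴/S.
σT⁴ = 58.21 W m^-2, so 4σT⁴ = 232.8 W m^-2.
Hence α = 1 − 232.8/618.0 = 0.6232.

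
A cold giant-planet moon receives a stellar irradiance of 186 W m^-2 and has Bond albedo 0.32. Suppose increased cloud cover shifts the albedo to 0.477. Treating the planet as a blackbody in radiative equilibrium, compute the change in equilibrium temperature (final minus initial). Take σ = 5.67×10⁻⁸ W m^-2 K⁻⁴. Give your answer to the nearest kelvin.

Before: T₁ = [186.0·0.68/(4σ)]^(1/4) = 153.7 K.
After:  T₂ = [186.0·0.523/(4σ)]^(1/4) = 143.9 K.
Change: 143.9 − 153.7 = -9.761 K.

-10 K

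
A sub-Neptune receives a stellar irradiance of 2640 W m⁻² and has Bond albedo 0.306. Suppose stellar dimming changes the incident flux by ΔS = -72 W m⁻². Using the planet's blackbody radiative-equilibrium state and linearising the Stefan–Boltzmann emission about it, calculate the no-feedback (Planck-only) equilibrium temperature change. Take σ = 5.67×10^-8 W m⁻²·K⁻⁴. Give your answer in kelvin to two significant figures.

Unperturbed T_e = [2640·(1−0.306)/(4σ)]^¼ = 299.8 K.
TOA radiative forcing: ΔF = (1−α)ΔS/4 = 0.694·(-72)/4 = -12.49 W m⁻².
Linearising σT⁴ gives d(σT⁴)/dT = 4σT_e³ = 6.111 W m⁻² per K.
ΔT₀ = ΔF/λ_P = -12.49/6.111 = -2.04 K.

-2.0 kelvin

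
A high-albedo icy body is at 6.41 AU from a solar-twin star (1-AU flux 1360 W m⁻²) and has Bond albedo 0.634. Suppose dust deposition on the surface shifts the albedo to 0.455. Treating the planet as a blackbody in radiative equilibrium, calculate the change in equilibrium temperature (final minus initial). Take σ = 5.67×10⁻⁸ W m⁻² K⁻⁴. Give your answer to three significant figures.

Irradiance scales as 1/d², so S = 1360 W m⁻² × (1/6.41)² = 33.10 W m⁻².
With α = 0.634, T₁ = 85.49 K.
Final:   T₂ = [S(1−0.455)/(4σ)]^(1/4) = 94.44 K.
ΔT = T₂ − T₁ = 8.947 K.

8.95 K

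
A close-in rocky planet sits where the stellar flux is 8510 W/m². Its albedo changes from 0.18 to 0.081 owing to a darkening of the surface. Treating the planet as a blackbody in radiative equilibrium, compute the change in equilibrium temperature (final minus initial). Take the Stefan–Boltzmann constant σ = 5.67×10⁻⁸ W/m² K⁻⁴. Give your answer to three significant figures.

12.1 K

Before: T₁ = [8510·0.82/(4σ)]^(1/4) = 418.8 K.
After:  T₂ = [8510·0.919/(4σ)]^(1/4) = 430.9 K.
Change: 430.9 − 418.8 = 12.11 K.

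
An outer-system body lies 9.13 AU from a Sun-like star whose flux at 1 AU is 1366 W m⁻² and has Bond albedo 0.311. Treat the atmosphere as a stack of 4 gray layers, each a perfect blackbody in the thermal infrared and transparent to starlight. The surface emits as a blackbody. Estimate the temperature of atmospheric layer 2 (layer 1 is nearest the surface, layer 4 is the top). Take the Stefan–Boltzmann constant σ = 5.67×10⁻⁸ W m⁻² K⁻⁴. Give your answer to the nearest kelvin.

Flux at the orbit: S = 1366/(9.13)² = 16.39 W m⁻².
OLR = S(1−α)/4 = 2.823 W m⁻²; the top layer radiates at T_e = 84.00 K.
Each opaque layer satisfies 2T_j⁴ = T_{j−1}⁴ + T_{j+1}⁴, giving T_k⁴ = (N+1−k)T_e⁴.
T_2 = (3)^(1/4)·84.00 = 110.5 K.

111 K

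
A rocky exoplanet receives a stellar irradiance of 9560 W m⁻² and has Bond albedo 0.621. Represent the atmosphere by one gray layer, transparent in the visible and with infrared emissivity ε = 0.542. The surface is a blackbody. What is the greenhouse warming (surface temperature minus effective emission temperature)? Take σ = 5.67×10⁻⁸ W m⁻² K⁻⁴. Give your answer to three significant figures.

At the top of the atmosphere, σT_e⁴ = S(1−α)/4 = 905.8 W m⁻², giving T_e = 355.5 K.
Surface balance with a leaky layer gives σT_s⁴ = σT_e⁴·2/(2−ε), so T_s = T_e·[2/(2−0.542)]^(1/4) = 384.8 K.
Greenhouse warming: T_s − T_e = 29.23 K.

29.2 K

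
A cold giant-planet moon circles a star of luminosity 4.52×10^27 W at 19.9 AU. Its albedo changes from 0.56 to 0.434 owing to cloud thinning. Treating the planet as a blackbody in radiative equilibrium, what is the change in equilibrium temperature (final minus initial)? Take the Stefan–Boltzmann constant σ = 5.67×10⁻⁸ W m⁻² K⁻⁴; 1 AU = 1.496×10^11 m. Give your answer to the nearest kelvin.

Orbital distance: d = 19.9 AU = 2.977×10^12 m.
Spreading L over a sphere of radius d: S = 4.52×10^27/(4π·2.98×10^12²) = 40.58 W m⁻².
With α = 0.56, T₁ = 94.20 K.
Final:   T₂ = [S(1−0.434)/(4σ)]^(1/4) = 100.3 K.
ΔT = T₂ − T₁ = 6.121 K.

6 K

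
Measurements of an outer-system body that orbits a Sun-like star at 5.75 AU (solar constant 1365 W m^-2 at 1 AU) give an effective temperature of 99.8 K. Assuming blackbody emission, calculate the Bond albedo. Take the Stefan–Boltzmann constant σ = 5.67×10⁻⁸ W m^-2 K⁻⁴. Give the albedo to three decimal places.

Flux at the orbit: S = 1365/(5.75)² = 41.29 W m^-2.
Energy balance: S(1−α)/4 = σT⁴, so 1−α = 4σT⁴/S.
σT⁴ = 5.625 W m^-2, so 4σT⁴ = 22.50 W m^-2.
1−α = 22.50/41.29 = 0.5450, so α = 0.4550.

0.455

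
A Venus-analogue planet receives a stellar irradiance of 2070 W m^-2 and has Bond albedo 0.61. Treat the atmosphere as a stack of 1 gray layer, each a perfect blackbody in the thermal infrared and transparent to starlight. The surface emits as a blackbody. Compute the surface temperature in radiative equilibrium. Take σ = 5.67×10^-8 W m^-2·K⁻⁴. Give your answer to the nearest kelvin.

Top-of-atmosphere balance: σT_e⁴ = S(1−α)/4 = 201.8 W m^-2 → T_e = 244.3 K.
For an N-layer opaque stack, T_s⁴ = (N+1)T_e⁴, hence T_s = (2)^(1/4)×244.3 K = 290.5 K.

290 K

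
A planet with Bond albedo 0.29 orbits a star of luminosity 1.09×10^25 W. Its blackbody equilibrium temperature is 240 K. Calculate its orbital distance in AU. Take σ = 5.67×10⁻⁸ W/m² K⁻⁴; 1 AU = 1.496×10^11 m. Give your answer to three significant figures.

Required flux: S = 4σT⁴/(1−α) = 1060 W/m².
S = L/(4πd²) → d = √(L/4πS) = √(1.09×10^25/(4π·1060)) = 2.861×10^10 m = 0.1912 AU.

0.191 AU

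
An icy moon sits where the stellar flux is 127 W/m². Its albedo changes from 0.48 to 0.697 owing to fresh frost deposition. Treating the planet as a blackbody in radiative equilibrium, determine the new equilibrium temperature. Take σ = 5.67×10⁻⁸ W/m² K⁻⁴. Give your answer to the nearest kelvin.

114 kelvin

T₂ = [S(1−α₂)/(4σ)]^(1/4) = [127.0·0.303/(4σ)]^(1/4) = 114.1 K.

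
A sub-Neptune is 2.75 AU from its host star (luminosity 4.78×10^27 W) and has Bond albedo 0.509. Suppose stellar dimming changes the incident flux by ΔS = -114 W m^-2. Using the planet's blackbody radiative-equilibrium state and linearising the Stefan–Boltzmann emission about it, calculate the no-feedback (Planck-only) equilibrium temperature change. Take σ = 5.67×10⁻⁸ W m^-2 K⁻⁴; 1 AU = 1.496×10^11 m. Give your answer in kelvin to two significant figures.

d = 2.75 × 1.496×10^11 m = 4.114×10^11 m.
Spreading L over a sphere of radius d: S = 4.78×10^27/(4π·4.11×10^11²) = 2247 W m^-2.
The baseline emission temperature is T_e = 264.1 K.
Only a fraction (1−α) is absorbed and it's spread over 4πR², so ΔF = (1−α)ΔS/4 = -13.99 W m^-2.
Linearising σT⁴ gives d(σT⁴)/dT = 4σT_e³ = 4.178 W m^-2 per K.
Hence the no-feedback warming is ΔF/(4σT_e³) = -3.35 K.

-3.3 K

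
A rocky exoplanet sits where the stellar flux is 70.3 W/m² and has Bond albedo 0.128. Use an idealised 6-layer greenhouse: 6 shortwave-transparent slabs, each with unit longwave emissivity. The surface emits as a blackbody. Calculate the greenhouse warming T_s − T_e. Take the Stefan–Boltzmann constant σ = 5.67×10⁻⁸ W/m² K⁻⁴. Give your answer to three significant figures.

80.3 kelvin

Top-of-atmosphere balance: σT_e⁴ = S(1−α)/4 = 15.33 W/m² → T_e = 128.2 K.
Surface: T_s = (7)^¼·T_e = 208.6 K.
Warming: T_s − T_e = 80.34 K.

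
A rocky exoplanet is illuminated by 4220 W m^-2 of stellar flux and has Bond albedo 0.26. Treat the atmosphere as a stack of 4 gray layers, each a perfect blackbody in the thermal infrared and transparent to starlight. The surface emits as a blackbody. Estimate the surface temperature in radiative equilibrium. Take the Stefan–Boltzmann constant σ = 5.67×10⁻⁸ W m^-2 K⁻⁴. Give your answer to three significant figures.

OLR = S(1−α)/4 = 780.7 W m^-2; the top layer radiates at T_e = 342.6 K.
Layer-by-layer balance gives σT_s⁴ = (N+1)σT_e⁴, so T_s = 5^¼·342.6 = 512.2 K.

512 K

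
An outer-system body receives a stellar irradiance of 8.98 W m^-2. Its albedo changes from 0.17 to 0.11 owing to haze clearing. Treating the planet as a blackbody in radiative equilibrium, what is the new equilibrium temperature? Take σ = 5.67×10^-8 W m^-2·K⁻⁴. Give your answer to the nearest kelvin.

77 kelvin

New equilibrium: T₂ = [(1−0.11)·8.980/(4σ)]^(1/4) = 77.05 K.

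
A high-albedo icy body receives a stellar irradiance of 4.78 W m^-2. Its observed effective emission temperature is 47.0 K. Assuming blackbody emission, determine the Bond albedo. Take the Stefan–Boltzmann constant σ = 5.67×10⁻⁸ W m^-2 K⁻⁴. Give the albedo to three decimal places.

From σT⁴ = S(1−α)/4 we invert for α: 1−α = 4σT⁴/S.
4σT⁴ = 4·5.67×10⁻⁸·(47.0)⁴ = 1.107 W m^-2.
Hence α = 1 − 1.107/4.780 = 0.7685.

0.768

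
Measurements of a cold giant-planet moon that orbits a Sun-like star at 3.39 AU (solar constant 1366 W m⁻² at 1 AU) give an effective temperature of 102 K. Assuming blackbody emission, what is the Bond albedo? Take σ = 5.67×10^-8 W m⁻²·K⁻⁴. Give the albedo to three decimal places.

0.793

Flux at the orbit: S = 1366/(3.39)² = 118.9 W m⁻².
From σT⁴ = S(1−α)/4 we invert for α: 1−α = 4σT⁴/S.
4σT⁴ = 4·5.67×10⁻⁸·(102)⁴ = 24.55 W m⁻².
1−α = 24.55/118.9 = 0.2065, so α = 0.7935.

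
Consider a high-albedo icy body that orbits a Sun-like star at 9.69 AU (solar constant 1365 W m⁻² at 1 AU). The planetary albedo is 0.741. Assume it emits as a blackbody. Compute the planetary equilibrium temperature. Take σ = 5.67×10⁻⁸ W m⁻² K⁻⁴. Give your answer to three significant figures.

By the inverse-square law, S = 1365/9.69² = 14.54 W m⁻².
The planet absorbs (1−α)S over its disc πR² and re-emits over 4πR², so the mean absorbed flux is (1−0.741)·14.54/4 = 0.9413 W m⁻².
In equilibrium σT⁴ equals this, so T = 63.83 K.

63.8 K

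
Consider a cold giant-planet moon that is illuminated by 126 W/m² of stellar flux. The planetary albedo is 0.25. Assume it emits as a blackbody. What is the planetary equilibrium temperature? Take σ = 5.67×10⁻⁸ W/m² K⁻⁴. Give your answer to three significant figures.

Averaging over the sphere, the absorbed flux is S(1−α)/4 = 23.62 W/m².
In equilibrium σT⁴ equals this, so T = 142.9 K.

143 kelvin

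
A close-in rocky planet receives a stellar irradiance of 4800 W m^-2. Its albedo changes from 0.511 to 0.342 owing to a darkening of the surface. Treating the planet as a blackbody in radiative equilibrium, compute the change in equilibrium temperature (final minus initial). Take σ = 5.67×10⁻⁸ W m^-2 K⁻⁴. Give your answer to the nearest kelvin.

Before: T₁ = [4800·0.489/(4σ)]^(1/4) = 319.0 K.
After:  T₂ = [4800·0.658/(4σ)]^(1/4) = 343.5 K.
ΔT = T₂ − T₁ = 24.57 K.

25 K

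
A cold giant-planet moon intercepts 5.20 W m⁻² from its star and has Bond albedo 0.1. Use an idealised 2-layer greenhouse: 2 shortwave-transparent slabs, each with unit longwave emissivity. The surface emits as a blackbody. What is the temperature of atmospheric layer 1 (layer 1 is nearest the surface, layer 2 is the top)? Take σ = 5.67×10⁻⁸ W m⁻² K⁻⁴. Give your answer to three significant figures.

80.2 K

Top-of-atmosphere balance: σT_e⁴ = S(1−α)/4 = 1.170 W m⁻² → T_e = 67.40 K.
In the N-layer model, layer k (counted from the surface) has T_k = (N+1−k)^(1/4)·T_e.
T_1 = (2)^(1/4)·67.40 = 80.15 K.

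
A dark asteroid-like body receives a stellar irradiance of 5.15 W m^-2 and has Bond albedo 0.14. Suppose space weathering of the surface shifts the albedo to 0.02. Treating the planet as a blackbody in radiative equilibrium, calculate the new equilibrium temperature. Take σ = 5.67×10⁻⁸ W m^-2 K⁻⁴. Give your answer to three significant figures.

T₂ = [S(1−α₂)/(4σ)]^(1/4) = [5.150·0.98/(4σ)]^(1/4) = 68.68 K.

68.7 kelvin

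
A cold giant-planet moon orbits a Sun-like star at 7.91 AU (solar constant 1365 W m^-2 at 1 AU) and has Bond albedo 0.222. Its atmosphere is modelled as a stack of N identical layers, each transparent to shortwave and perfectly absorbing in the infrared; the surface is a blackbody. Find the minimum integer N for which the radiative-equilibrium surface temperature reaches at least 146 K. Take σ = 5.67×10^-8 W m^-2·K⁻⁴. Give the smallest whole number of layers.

Flux at the orbit: S = 1365/(7.91)² = 21.82 W m^-2.
The effective emission temperature is T_e = [S(1−α)/(4σ)]^¼ = 93.01 K.
Since T_s⁴ = (N+1)T_e⁴, we need N ≥ (T_s/T_e)⁴ − 1 = 5.071.
Rounding up, N = 6.

6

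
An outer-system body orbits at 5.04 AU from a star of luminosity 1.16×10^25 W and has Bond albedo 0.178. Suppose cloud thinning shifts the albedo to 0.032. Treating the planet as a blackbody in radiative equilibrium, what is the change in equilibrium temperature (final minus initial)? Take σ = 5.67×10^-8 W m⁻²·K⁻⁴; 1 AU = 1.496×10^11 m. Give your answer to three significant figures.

2.05 K

d = 5.04 × 1.496×10^11 m = 7.540×10^11 m.
Spreading L over a sphere of radius d: S = 1.16×10^25/(4π·7.54×10^11²) = 1.624 W m⁻².
With α = 0.178, T₁ = 49.25 K.
With α = 0.032, T₂ = 51.31 K.
Change: 51.31 − 49.25 = 2.055 K.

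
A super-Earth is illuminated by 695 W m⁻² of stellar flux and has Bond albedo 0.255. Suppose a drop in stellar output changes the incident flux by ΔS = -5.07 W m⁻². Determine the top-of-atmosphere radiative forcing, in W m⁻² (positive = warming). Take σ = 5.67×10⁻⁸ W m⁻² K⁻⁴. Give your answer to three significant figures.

-0.944 W m⁻²

Only a fraction (1−α) is absorbed and it's spread over 4πR², so ΔF = (1−α)ΔS/4 = -0.9443 W m⁻².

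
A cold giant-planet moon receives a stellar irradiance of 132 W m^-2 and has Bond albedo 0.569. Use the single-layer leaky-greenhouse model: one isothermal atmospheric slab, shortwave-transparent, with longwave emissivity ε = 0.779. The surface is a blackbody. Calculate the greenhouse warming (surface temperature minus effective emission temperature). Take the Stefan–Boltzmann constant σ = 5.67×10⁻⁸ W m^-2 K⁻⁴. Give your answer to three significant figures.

16.5 K

Effective emission temperature (TOA balance): σT_e⁴ = S(1−α)/4 = 14.22 W m^-2 → T_e = 125.8 K.
The surface balance (absorbed SW + ε·downward IR = σT_s⁴) with T_a⁴ = T_s⁴/2 reduces to T_s = T_e·[2/(2−ε)]^¼ = 142.4 K.
Greenhouse warming: T_s − T_e = 16.52 K.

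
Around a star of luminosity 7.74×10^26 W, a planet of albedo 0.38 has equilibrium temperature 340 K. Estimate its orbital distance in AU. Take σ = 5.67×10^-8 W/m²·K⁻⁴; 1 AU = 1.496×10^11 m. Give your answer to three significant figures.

The flux needed for this T is 4σT⁴/(1−0.38) = 4888 W/m².
Then d = [L/(4πS)]^(1/2) = 1.122×10^11 m, i.e. 0.7503 AU.

0.750 AU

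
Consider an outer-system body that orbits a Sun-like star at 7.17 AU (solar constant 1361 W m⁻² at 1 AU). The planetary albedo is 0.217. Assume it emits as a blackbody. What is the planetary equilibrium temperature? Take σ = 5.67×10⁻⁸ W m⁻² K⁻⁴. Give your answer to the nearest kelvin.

98 K

Irradiance scales as 1/d², so S = 1361 W m⁻² × (1/7.17)² = 26.47 W m⁻².
The planet absorbs (1−α)S over its disc πR² and re-emits over 4πR², so the mean absorbed flux is (1−0.217)·26.47/4 = 5.182 W m⁻².
In equilibrium σT⁴ equals this, so T = 97.78 K.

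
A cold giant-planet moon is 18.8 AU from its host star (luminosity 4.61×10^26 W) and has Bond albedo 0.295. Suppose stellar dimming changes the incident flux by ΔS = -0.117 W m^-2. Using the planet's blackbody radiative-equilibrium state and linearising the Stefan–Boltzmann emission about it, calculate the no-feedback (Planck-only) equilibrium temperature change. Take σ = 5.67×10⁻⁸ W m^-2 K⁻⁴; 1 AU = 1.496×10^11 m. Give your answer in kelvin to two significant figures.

-0.39 K

d = 18.8 × 1.496×10^11 m = 2.812×10^12 m.
Flux at the orbit: S = L/(4πd²) = 4.61×10^26/(4π·(2.81×10^12)²) = 4.638 W m^-2.
Unperturbed T_e = [4.638·(1−0.295)/(4σ)]^¼ = 61.62 K.
ΔF = Δ[S(1−α)]/4 = (1−0.295)·-0.117/4 = -0.02062 W m^-2.
The Planck feedback parameter is 4σT_e³ = 0.05306 W m^-2/K.
So ΔT₀ = -0.02062/0.05306 = -0.389 K.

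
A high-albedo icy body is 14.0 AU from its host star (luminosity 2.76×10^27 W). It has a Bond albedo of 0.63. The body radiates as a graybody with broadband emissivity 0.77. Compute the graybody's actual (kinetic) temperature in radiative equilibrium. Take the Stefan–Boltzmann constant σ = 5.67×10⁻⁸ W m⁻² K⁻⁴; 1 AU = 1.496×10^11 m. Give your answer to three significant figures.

Orbital distance: d = 14.0 AU = 2.094×10^12 m.
Flux at the orbit: S = L/(4πd²) = 2.76×10^27/(4π·(2.09×10^12)²) = 50.07 W m⁻².
Absorbed flux (global mean): S(1−α)/4 = 50.07·0.37/4 = 4.632 W m⁻².
Equating to εσT⁴ with ε = 0.77: T = (4.632/0.77σ)^(1/4) = 101.5 K.

101 kelvin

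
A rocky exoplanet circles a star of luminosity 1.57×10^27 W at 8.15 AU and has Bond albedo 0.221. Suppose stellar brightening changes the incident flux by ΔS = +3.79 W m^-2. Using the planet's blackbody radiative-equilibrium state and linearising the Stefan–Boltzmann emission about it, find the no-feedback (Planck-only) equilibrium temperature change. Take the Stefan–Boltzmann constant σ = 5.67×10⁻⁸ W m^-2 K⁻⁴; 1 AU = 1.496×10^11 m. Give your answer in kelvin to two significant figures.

1.5 kelvin

Orbital distance: d = 8.15 AU = 1.219×10^12 m.
Spreading L over a sphere of radius d: S = 1.57×10^27/(4π·1.22×10^12²) = 84.04 W m^-2.
Unperturbed T_e = [84.04·(1−0.221)/(4σ)]^¼ = 130.3 K.
ΔF = Δ[S(1−α)]/4 = (1−0.221)·+3.79/4 = 0.7381 W m^-2.
The Planck feedback parameter is 4σT_e³ = 0.5023 W m^-2/K.
Hence the no-feedback warming is ΔF/(4σT_e³) = 1.47 K.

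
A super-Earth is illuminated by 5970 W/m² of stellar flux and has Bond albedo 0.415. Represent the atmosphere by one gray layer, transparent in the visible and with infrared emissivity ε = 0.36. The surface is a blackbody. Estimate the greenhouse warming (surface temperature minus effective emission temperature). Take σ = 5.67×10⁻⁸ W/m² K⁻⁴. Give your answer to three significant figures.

17.9 kelvin

Effective emission temperature (TOA balance): σT_e⁴ = S(1−α)/4 = 873.1 W/m² → T_e = 352.3 K.
For a single slab of emissivity ε, T_s⁴ = 2T_e⁴/(2−ε); thus T_s = 352.3·(1.22)^(1/4) = 370.2 K.
The atmosphere warms the surface by 17.92 K.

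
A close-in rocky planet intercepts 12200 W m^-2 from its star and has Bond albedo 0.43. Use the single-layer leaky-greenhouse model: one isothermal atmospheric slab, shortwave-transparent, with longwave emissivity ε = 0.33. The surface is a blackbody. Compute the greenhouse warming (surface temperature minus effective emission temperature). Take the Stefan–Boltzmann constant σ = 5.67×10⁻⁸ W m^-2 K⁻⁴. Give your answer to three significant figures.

19.3 K

At the top of the atmosphere, σT_e⁴ = S(1−α)/4 = 1739 W m^-2, giving T_e = 418.5 K.
The surface balance (absorbed SW + ε·downward IR = σT_s⁴) with T_a⁴ = T_s⁴/2 reduces to T_s = T_e·[2/(2−ε)]^¼ = 437.8 K.
Greenhouse warming: T_s − T_e = 19.30 K.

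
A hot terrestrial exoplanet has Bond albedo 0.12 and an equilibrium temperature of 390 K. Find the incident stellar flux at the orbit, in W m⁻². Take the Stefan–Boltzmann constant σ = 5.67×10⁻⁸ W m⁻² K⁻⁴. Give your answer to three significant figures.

From S(1−α)/4 = σT⁴: S = 4σT⁴/(1−α).
The emitted flux is σT⁴ = 1312 W m⁻².
S = 4·1312/0.88 = 5962 W m⁻².

5960 W m⁻²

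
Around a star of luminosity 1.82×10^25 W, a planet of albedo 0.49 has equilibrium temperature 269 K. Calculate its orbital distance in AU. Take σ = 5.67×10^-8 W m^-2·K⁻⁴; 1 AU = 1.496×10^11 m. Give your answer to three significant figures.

0.167 AU

The flux needed for this T is 4σT⁴/(1−0.49) = 2329 W m^-2.
Then d = [L/(4πS)]^(1/2) = 2.494×10^10 m, i.e. 0.1667 AU.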